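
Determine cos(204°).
cos(204°) = -0.9135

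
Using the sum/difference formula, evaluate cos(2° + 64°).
cos(2° + 64°) = cos 2° cos 64° - sin 2° sin 64° = 0.4067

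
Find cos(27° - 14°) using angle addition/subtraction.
cos(27° - 14°) = cos 27° cos 14° + sin 27° sin 14° = 0.9744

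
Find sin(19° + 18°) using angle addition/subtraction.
sin(19° + 18°) = sin 19° cos 18° + cos 19° sin 18° = 0.6018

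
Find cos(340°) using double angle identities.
cos(340°) = cos²170° - sin²170° = 0.9397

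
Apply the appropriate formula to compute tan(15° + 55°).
tan(15° + 55°) = (tan 15° + tan 55°)/(1 - tan 15° tan 55°) = 2.747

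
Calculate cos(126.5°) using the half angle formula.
cos(126.5°) = -√((1 + cos 253°)/2) = -0.5948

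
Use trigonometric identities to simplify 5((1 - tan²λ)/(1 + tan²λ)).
5((1 - tan²λ)/(1 + tan²λ)) = 5(cos(2λ)) (using Double angle)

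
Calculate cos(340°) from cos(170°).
cos(340°) = 2cos²170° - 1 = 0.9397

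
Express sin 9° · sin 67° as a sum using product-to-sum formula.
sin 9° sin 67° = (1/2)[cos(9°-67°) - cos(9°+67°)]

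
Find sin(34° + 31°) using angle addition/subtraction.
sin(34° + 31°) = sin 34° cos 31° + cos 34° sin 31° = 0.9063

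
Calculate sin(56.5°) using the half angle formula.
sin(56.5°) = √((1 - cos 113°)/2) = 0.8339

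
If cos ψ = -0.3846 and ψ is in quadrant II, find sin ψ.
sin ψ = 0.9231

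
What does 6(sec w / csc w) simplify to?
6(sec w / csc w) = 6(tan w) (using Reciprocal identities)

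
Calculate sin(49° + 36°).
sin(49° + 36°) = sin 49° cos 36° + cos 49° sin 36° = 0.9962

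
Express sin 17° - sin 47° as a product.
sin 17° - sin 47° = 2 cos(32°) sin(-15°)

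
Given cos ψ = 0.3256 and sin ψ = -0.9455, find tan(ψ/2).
tan(ψ/2) = sin ψ / (1 + cos ψ) = -0.7133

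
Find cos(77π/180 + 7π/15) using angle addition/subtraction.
cos(77π/180 + 7π/15) = cos 77π/180 cos 7π/15 - sin 77π/180 sin 7π/15 = -0.9455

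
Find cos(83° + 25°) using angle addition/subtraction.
cos(83° + 25°) = cos 83° cos 25° - sin 83° sin 25° = -0.309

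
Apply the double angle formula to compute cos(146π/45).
cos(146π/45) = cos²73π/45 - sin²73π/45 = -0.7193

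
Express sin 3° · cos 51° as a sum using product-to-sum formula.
sin 3° cos 51° = (1/2)[sin(3°+51°) + sin(3°-51°)]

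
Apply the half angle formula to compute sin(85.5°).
sin(85.5°) = √((1 - cos 171°)/2) = 0.9969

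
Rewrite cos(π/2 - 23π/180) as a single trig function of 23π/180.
cos(π/2 - 23π/180) = sin(23π/180)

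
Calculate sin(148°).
sin(148°) = 0.5299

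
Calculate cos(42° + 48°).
cos(42° + 48°) = cos 42° cos 48° - sin 42° sin 48° = 0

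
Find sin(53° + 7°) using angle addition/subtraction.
sin(53° + 7°) = sin 53° cos 7° + cos 53° sin 7° = √3/2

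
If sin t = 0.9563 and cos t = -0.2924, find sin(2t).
sin(2t) = 2 sin t cos t = -0.5592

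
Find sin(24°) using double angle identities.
sin(24°) = 2 sin 12° cos 12° = 0.4067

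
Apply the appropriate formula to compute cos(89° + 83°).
cos(89° + 83°) = cos 89° cos 83° - sin 89° sin 83° = -0.9903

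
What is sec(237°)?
sec(237°) = -1.836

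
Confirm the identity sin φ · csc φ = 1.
LHS = sin φ · (1/sin φ) = 1 = RHS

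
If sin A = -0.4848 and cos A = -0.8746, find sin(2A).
sin(2A) = 2 sin A cos A = 0.848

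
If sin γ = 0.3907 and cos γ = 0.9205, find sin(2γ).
sin(2γ) = 2 sin γ cos γ = 0.7193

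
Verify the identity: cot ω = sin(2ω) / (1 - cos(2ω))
RHS = 2 sin ω cos ω / (2sin²ω) = cos ω/sin ω = cot ω = LHS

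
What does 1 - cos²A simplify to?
1 - cos²A = sin²A (using Pythagorean identity)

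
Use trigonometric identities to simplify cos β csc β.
cos β csc β = cot β (using Reciprocal + quotient)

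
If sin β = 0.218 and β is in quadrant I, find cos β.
cos β = 0.9759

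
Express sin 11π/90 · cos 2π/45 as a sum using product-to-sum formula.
sin 11π/90 cos 2π/45 = (1/2)[sin(11π/90+2π/45) + sin(11π/90-2π/45)]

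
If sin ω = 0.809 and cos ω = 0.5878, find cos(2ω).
cos(2ω) = cos²ω - sin²ω = -0.309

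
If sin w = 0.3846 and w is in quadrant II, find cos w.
cos w = -0.9231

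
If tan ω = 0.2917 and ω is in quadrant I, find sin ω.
sin ω = 0.28 (using tan²ω + 1 = sec²ω)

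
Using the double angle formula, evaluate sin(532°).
sin(532°) = 2 sin 266° cos 266° = 0.1392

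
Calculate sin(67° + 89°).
sin(67° + 89°) = sin 67° cos 89° + cos 67° sin 89° = 0.4067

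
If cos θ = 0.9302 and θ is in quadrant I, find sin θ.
sin θ = 0.3671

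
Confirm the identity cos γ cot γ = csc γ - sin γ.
RHS = 1/sin γ - sin γ = (1 - sin²γ)/sin γ = cos²γ/sin γ = cos γ · (cos γ/sin γ) = cos γ cot γ = LHS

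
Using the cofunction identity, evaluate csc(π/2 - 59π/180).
csc(π/2 - 59π/180) = sec(59π/180) = 1.942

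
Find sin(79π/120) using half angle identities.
sin(79π/120) = √((1 - cos 79π/60)/2) = 0.8788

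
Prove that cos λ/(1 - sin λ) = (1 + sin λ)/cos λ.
RHS = (1 + sin λ)(1 - sin λ) / (cos λ(1 - sin λ)) = (1 - sin²λ) / (cos λ(1 - sin λ)) = cos²λ / (cos λ(1 - sin λ)) = cos λ/(1 - sin λ) = LHS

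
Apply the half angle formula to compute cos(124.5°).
cos(124.5°) = -√((1 + cos 249°)/2) = -0.5664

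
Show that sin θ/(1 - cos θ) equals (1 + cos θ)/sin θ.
LHS = sin θ(1 + cos θ) / ((1 - cos θ)(1 + cos θ)) = sin θ(1 + cos θ) / (1 - cos²θ) = sin θ(1 + cos θ) / sin²θ = (1 + cos θ)/sin θ = RHS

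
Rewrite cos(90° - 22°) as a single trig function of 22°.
cos(90° - 22°) = sin(22°)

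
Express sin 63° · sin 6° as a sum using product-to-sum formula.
sin 63° sin 6° = (1/2)[cos(63°-6°) - cos(63°+6°)]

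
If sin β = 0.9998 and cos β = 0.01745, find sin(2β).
sin(2β) = 2 sin β cos β = 0.03489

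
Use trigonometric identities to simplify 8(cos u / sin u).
8(cos u / sin u) = 8(cot u) (using Quotient identity)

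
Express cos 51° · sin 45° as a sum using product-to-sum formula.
cos 51° sin 45° = (1/2)[sin(51°+45°) - sin(51°-45°)]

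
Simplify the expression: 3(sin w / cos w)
3(sin w / cos w) = 3(tan w) (using Quotient identity)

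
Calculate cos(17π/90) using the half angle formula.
cos(17π/90) = √((1 + cos 17π/45)/2) = 0.829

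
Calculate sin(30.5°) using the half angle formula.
sin(30.5°) = √((1 - cos 61°)/2) = 0.5075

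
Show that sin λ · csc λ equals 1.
LHS = sin λ · (1/sin λ) = 1 = RHS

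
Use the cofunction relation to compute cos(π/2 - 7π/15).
cos(π/2 - 7π/15) = sin(7π/15) = 0.9945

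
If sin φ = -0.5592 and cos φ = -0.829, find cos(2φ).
cos(2φ) = cos²φ - sin²φ = 0.3745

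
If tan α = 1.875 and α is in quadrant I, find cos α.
cos α = 0.4706 (using tan²α + 1 = sec²α)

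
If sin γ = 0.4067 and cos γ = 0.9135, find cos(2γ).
cos(2γ) = cos²γ - sin²γ = 0.6691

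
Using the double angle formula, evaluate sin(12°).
sin(12°) = 2 sin 6° cos 6° = 0.2079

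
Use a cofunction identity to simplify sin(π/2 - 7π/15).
sin(π/2 - 7π/15) = cos(7π/15)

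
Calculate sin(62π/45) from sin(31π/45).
sin(62π/45) = 2 sin 31π/45 cos 31π/45 = -0.9272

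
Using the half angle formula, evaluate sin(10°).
sin(10°) = √((1 - cos 20°)/2) = 0.1736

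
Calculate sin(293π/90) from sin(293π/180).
sin(293π/90) = 2 sin 293π/180 cos 293π/180 = -0.7193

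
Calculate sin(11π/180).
sin(11π/180) = 0.1908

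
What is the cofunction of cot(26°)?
cot(26°) = tan(90° - 26°) = tan(64°)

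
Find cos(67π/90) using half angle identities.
cos(67π/90) = -√((1 + cos 67π/45)/2) = -0.6947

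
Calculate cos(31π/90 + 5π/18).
cos(31π/90 + 5π/18) = cos 31π/90 cos 5π/18 - sin 31π/90 sin 5π/18 = -0.3746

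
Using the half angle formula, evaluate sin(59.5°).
sin(59.5°) = √((1 - cos 119°)/2) = 0.8616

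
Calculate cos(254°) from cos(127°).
cos(254°) = cos²127° - sin²127° = -0.2756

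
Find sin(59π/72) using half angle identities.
sin(59π/72) = √((1 - cos 59π/36)/2) = 0.5373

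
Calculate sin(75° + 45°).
sin(75° + 45°) = sin 75° cos 45° + cos 75° sin 45° = √3/2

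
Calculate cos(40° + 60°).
cos(40° + 60°) = cos 40° cos 60° - sin 40° sin 60° = -0.1736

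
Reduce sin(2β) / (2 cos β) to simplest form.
sin(2β) / (2 cos β) = sin β (using Double angle)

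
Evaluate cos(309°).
cos(309°) = 0.6293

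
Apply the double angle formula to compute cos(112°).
cos(112°) = cos²56° - sin²56° = -0.3746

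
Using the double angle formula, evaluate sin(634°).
sin(634°) = 2 sin 317° cos 317° = -0.9976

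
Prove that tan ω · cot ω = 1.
LHS = (sin ω/cos ω) · (cos ω/sin ω) = 1 = RHS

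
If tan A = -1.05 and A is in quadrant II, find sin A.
sin A = 0.7241 (using tan²A + 1 = sec²A)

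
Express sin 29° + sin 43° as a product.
sin 29° + sin 43° = 2 sin(36°) cos(-7°)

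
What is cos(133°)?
cos(133°) = -0.682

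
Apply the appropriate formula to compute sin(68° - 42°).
sin(68° - 42°) = sin 68° cos 42° - cos 68° sin 42° = 0.4384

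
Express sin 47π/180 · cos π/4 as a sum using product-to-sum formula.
sin 47π/180 cos π/4 = (1/2)[sin(47π/180+π/4) + sin(47π/180-π/4)]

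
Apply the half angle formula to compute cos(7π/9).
cos(7π/9) = -√((1 + cos 14π/9)/2) = -0.766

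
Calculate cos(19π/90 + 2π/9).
cos(19π/90 + 2π/9) = cos 19π/90 cos 2π/9 - sin 19π/90 sin 2π/9 = 0.2079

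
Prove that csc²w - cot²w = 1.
LHS = 1/sin²w - cos²w/sin²w = (1 - cos²w)/sin²w = sin²w/sin²w = 1 = RHS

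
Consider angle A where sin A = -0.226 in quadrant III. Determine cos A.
cos A = ±√(1 - sin²A) = -0.9741 (negative in QIII)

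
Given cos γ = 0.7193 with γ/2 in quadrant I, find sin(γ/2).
sin(γ/2) = ±√((1 - cos γ)/2); positive since γ/2 ∈ QI, so sin(γ/2) = 0.3746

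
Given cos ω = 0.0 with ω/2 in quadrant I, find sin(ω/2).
sin(ω/2) = ±√((1 - cos ω)/2); positive since ω/2 ∈ QI, so sin(ω/2) = √2/2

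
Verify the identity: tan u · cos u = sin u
LHS = (sin u/cos u) · cos u = sin u = RHS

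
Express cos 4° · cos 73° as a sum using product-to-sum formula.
cos 4° cos 73° = (1/2)[cos(4°-73°) + cos(4°+73°)]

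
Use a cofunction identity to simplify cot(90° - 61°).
cot(90° - 61°) = tan(61°)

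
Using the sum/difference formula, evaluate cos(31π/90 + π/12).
cos(31π/90 + π/12) = cos 31π/90 cos π/12 - sin 31π/90 sin π/12 = 0.225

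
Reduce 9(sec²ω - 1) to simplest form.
9(sec²ω - 1) = 9(tan²ω) (using Pythagorean identity)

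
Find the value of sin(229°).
sin(229°) = -0.7547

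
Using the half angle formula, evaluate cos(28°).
cos(28°) = √((1 + cos 56°)/2) = 0.8829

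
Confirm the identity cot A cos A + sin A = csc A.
LHS = cos²A/sin A + sin A = (cos²A + sin²A)/sin A = 1/sin A = csc A = RHS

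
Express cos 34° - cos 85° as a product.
cos 34° - cos 85° = -2 sin(59.5°) sin(-25.5°)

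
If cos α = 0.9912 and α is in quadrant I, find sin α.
sin α = 0.1324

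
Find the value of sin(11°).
sin(11°) = 0.1908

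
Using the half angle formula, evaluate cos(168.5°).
cos(168.5°) = -√((1 + cos 337°)/2) = -0.9799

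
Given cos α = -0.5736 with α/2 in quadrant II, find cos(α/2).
cos(α/2) = ±√((1 + cos α)/2); negative since α/2 ∈ QII, so cos(α/2) = -0.4617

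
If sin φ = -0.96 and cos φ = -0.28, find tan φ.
tan φ = sin φ / cos φ = 3.429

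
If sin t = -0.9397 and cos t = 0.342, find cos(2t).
cos(2t) = cos²t - sin²t = -0.7661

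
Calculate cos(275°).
cos(275°) = 0.08716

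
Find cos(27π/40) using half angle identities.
cos(27π/40) = -√((1 + cos 27π/20)/2) = -0.5225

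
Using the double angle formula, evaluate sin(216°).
sin(216°) = 2 sin 108° cos 108° = -0.5878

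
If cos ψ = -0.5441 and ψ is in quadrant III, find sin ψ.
sin ψ = -0.839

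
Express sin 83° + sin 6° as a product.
sin 83° + sin 6° = 2 sin(44.5°) cos(38.5°)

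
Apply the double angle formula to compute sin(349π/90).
sin(349π/90) = 2 sin 349π/180 cos 349π/180 = -0.3746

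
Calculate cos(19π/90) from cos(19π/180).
cos(19π/90) = cos²19π/180 - sin²19π/180 = 0.788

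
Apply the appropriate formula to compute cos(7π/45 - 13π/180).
cos(7π/45 - 13π/180) = cos 7π/45 cos 13π/180 + sin 7π/45 sin 13π/180 = (√6+√2)/4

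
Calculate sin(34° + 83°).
sin(34° + 83°) = sin 34° cos 83° + cos 34° sin 83° = 0.891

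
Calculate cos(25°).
cos(25°) = 0.9063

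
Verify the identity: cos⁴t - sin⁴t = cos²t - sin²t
LHS = (cos²t - sin²t)(cos²t + sin²t) = (cos²t - sin²t) · 1 = cos²t - sin²t = RHS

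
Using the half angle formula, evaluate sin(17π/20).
sin(17π/20) = √((1 - cos 17π/10)/2) = 0.454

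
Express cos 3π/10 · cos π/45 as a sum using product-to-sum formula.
cos 3π/10 cos π/45 = (1/2)[cos(3π/10-π/45) + cos(3π/10+π/45)]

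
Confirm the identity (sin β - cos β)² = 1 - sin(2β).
LHS = sin²β - 2 sin β cos β + cos²β = (sin²β + cos²β) - 2 sin β cos β = 1 - sin(2β) = RHS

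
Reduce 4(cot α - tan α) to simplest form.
4(cot α - tan α) = 4(2 cot(2α)) (using Double angle)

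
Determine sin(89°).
sin(89°) = 0.9998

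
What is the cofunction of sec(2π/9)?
sec(2π/9) = csc(π/2 - 2π/9) = csc(5π/18)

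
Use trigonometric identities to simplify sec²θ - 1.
sec²θ - 1 = tan²θ (using Pythagorean identity)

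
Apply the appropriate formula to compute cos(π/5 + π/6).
cos(π/5 + π/6) = cos π/5 cos π/6 - sin π/5 sin π/6 = 0.4067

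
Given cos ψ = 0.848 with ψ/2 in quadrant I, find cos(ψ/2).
cos(ψ/2) = ±√((1 + cos ψ)/2); positive since ψ/2 ∈ QI, so cos(ψ/2) = 0.9612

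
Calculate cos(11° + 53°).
cos(11° + 53°) = cos 11° cos 53° - sin 11° sin 53° = 0.4384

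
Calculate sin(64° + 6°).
sin(64° + 6°) = sin 64° cos 6° + cos 64° sin 6° = 0.9397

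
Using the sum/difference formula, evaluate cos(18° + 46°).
cos(18° + 46°) = cos 18° cos 46° - sin 18° sin 46° = 0.4384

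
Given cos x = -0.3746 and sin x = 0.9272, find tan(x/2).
tan(x/2) = sin x / (1 + cos x) = 1.483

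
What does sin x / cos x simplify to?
sin x / cos x = tan x (using Quotient identity)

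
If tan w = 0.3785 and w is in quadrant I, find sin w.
sin w = 0.354 (using tan²w + 1 = sec²w)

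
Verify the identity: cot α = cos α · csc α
RHS = cos α · (1/sin α) = cos α/sin α = cot α = LHS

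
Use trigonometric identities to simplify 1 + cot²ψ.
1 + cot²ψ = csc²ψ (using Pythagorean identity)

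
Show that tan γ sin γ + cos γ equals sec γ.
LHS = sin²γ/cos γ + cos γ = (sin²γ + cos²γ)/cos γ = 1/cos γ = sec γ = RHS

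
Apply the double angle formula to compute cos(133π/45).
cos(133π/45) = cos²133π/90 - sin²133π/90 = -0.9903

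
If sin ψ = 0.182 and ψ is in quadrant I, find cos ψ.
cos ψ = 0.9833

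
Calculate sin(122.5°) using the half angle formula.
sin(122.5°) = √((1 - cos 245°)/2) = 0.8434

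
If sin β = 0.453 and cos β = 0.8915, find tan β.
tan β = sin β / cos β = 0.5081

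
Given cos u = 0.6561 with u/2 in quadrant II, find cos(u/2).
cos(u/2) = ±√((1 + cos u)/2); negative since u/2 ∈ QII, so cos(u/2) = -0.91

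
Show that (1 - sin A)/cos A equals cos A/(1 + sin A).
LHS = (1 - sin A)(1 + sin A) / (cos A(1 + sin A)) = (1 - sin²A) / (cos A(1 + sin A)) = cos²A / (cos A(1 + sin A)) = cos A/(1 + sin A) = RHS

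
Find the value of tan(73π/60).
tan(73π/60) = 0.8098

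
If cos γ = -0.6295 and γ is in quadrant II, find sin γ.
sin γ = 0.777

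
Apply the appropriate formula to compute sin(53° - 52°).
sin(53° - 52°) = sin 53° cos 52° - cos 53° sin 52° = 0.01745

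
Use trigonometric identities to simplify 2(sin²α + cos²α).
2(sin²α + cos²α) = 2 (using Pythagorean identity)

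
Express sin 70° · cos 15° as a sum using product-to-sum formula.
sin 70° cos 15° = (1/2)[sin(70°+15°) + sin(70°-15°)]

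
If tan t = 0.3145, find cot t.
cot t = 1/tan t = 3.18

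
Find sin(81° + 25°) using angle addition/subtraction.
sin(81° + 25°) = sin 81° cos 25° + cos 81° sin 25° = 0.9613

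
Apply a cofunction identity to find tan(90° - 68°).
tan(90° - 68°) = cot(68°) = 0.404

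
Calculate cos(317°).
cos(317°) = 0.7314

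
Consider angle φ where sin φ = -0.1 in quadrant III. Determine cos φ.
cos φ = ±√(1 - sin²φ) = -0.995 (negative in QIII)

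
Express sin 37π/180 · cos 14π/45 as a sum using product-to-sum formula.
sin 37π/180 cos 14π/45 = (1/2)[sin(37π/180+14π/45) + sin(37π/180-14π/45)]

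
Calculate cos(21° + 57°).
cos(21° + 57°) = cos 21° cos 57° - sin 21° sin 57° = 0.2079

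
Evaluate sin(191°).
sin(191°) = -0.1908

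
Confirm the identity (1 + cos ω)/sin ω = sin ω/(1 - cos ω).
RHS = sin ω(1 + cos ω) / ((1 - cos ω)(1 + cos ω)) = sin ω(1 + cos ω) / (1 - cos²ω) = sin ω(1 + cos ω) / sin²ω = (1 + cos ω)/sin ω = LHS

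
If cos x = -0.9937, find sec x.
sec x = 1/cos x = -1.006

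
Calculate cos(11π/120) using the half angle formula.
cos(11π/120) = √((1 + cos 11π/60)/2) = 0.9588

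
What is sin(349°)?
sin(349°) = -0.1908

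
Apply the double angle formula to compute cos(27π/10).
cos(27π/10) = cos²27π/20 - sin²27π/20 = -0.5878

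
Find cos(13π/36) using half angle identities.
cos(13π/36) = √((1 + cos 13π/18)/2) = 0.4226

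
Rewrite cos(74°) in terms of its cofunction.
cos(74°) = sin(90° - 74°) = sin(16°)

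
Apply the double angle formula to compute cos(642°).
cos(642°) = cos²321° - sin²321° = 0.2079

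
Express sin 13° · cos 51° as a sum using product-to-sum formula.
sin 13° cos 51° = (1/2)[sin(13°+51°) + sin(13°-51°)]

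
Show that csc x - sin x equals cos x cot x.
LHS = 1/sin x - sin x = (1 - sin²x)/sin x = cos²x/sin x = cos x · (cos x/sin x) = cos x cot x = RHS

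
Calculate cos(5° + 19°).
cos(5° + 19°) = cos 5° cos 19° - sin 5° sin 19° = 0.9135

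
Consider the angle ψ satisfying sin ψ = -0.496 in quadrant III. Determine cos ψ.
cos ψ = ±√(1 - sin²ψ) = -0.8683 (negative in QIII)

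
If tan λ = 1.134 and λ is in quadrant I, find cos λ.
cos λ = 0.6614 (using tan²λ + 1 = sec²λ)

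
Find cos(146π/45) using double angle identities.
cos(146π/45) = cos²73π/45 - sin²73π/45 = -0.7193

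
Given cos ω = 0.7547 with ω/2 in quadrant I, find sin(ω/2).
sin(ω/2) = ±√((1 - cos ω)/2); positive since ω/2 ∈ QI, so sin(ω/2) = 0.3502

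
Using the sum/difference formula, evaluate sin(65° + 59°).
sin(65° + 59°) = sin 65° cos 59° + cos 65° sin 59° = 0.829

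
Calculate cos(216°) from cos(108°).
cos(216°) = cos²108° - sin²108° = -0.809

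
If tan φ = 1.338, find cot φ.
cot φ = 1/tan φ = 0.7474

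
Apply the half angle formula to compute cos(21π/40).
cos(21π/40) = -√((1 + cos 21π/20)/2) = -0.07846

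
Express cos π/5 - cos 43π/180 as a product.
cos π/5 - cos 43π/180 = -2 sin(79π/360) sin(-7π/360)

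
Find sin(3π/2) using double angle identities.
sin(3π/2) = 2 sin 3π/4 cos 3π/4 = -1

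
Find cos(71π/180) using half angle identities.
cos(71π/180) = √((1 + cos 71π/90)/2) = 0.3256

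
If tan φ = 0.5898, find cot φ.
cot φ = 1/tan φ = 1.695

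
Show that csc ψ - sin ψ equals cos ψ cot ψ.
LHS = 1/sin ψ - sin ψ = (1 - sin²ψ)/sin ψ = cos²ψ/sin ψ = cos ψ · (cos ψ/sin ψ) = cos ψ cot ψ = RHS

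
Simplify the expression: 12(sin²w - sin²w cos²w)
12(sin²w - sin²w cos²w) = 12(sin⁴w) (using Factoring)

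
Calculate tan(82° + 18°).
tan(82° + 18°) = (tan 82° + tan 18°)/(1 - tan 82° tan 18°) = -5.671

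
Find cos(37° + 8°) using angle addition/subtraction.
cos(37° + 8°) = cos 37° cos 8° - sin 37° sin 8° = √2/2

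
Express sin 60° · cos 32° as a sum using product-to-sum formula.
sin 60° cos 32° = (1/2)[sin(60°+32°) + sin(60°-32°)]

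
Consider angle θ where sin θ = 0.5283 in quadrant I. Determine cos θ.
cos θ = √(1 - sin²θ) = 0.8491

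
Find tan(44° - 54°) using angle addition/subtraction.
tan(44° - 54°) = (tan 44° - tan 54°)/(1 + tan 44° tan 54°) = -0.1763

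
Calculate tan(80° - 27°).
tan(80° - 27°) = (tan 80° - tan 27°)/(1 + tan 80° tan 27°) = 1.327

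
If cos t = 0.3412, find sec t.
sec t = 1/cos t = 2.931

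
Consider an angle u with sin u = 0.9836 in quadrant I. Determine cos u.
cos u = √(1 - sin²u) = 0.1804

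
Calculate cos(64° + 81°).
cos(64° + 81°) = cos 64° cos 81° - sin 64° sin 81° = -0.8192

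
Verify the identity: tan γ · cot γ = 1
LHS = (sin γ/cos γ) · (cos γ/sin γ) = 1 = RHS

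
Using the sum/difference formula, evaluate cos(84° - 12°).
cos(84° - 12°) = cos 84° cos 12° + sin 84° sin 12° = 0.309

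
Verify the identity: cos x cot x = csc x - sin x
RHS = 1/sin x - sin x = (1 - sin²x)/sin x = cos²x/sin x = cos x · (cos x/sin x) = cos x cot x = LHS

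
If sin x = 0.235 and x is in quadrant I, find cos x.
cos x = 0.972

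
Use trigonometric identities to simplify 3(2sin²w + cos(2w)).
3(2sin²w + cos(2w)) = 3 (using Double angle)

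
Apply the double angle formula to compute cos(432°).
cos(432°) = cos²216° - sin²216° = 0.309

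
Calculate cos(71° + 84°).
cos(71° + 84°) = cos 71° cos 84° - sin 71° sin 84° = -0.9063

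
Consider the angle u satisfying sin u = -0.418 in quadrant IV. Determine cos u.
cos u = √(1 - sin²u) = 0.9084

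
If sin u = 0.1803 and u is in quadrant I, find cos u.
cos u = 0.9836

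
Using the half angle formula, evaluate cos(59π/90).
cos(59π/90) = -√((1 + cos 59π/45)/2) = -0.4695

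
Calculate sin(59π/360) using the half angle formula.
sin(59π/360) = √((1 - cos 59π/180)/2) = 0.4924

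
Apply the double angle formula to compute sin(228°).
sin(228°) = 2 sin 114° cos 114° = -0.7431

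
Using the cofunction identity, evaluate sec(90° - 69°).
sec(90° - 69°) = csc(69°) = 1.071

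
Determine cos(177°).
cos(177°) = -0.9986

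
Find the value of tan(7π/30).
tan(7π/30) = 0.9004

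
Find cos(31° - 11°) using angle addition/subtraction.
cos(31° - 11°) = cos 31° cos 11° + sin 31° sin 11° = 0.9397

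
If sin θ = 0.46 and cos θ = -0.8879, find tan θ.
tan θ = sin θ / cos θ = -0.5181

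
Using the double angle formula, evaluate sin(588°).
sin(588°) = 2 sin 294° cos 294° = -0.7431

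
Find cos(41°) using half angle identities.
cos(41°) = √((1 + cos 82°)/2) = 0.7547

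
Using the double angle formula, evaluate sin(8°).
sin(8°) = 2 sin 4° cos 4° = 0.1392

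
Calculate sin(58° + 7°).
sin(58° + 7°) = sin 58° cos 7° + cos 58° sin 7° = 0.9063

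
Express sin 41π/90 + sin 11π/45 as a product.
sin 41π/90 + sin 11π/45 = 2 sin(7π/20) cos(19π/180)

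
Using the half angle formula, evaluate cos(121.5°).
cos(121.5°) = -√((1 + cos 243°)/2) = -0.5225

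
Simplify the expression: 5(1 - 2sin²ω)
5(1 - 2sin²ω) = 5(cos(2ω)) (using Double angle)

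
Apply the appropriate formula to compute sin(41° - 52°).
sin(41° - 52°) = sin 41° cos 52° - cos 41° sin 52° = -0.1908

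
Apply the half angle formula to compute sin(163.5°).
sin(163.5°) = √((1 - cos 327°)/2) = 0.284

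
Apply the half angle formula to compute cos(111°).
cos(111°) = -√((1 + cos 222°)/2) = -0.3584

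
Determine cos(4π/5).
cos(4π/5) = -0.809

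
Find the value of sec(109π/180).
sec(109π/180) = -3.072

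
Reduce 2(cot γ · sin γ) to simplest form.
2(cot γ · sin γ) = 2(cos γ) (using Quotient identity)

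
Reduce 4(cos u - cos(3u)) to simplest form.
4(cos u - cos(3u)) = 4(2 sin(2u) sin u) (using Sum-to-product)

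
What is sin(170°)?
sin(170°) = 0.1736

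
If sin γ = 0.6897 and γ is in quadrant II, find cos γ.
cos γ = -0.7241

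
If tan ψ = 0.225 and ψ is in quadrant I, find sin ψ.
sin ψ = 0.2195 (using tan²ψ + 1 = sec²ψ)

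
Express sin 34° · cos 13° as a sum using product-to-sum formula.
sin 34° cos 13° = (1/2)[sin(34°+13°) + sin(34°-13°)]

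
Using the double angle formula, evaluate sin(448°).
sin(448°) = 2 sin 224° cos 224° = 0.9994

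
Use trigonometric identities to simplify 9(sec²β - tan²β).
9(sec²β - tan²β) = 9 (using Pythagorean identity)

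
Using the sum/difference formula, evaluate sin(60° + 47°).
sin(60° + 47°) = sin 60° cos 47° + cos 60° sin 47° = 0.9563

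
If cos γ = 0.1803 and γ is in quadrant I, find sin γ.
sin γ = 0.9836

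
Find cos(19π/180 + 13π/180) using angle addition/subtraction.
cos(19π/180 + 13π/180) = cos 19π/180 cos 13π/180 - sin 19π/180 sin 13π/180 = 0.848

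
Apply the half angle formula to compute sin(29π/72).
sin(29π/72) = √((1 - cos 29π/36)/2) = 0.9537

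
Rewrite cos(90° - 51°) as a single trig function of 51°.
cos(90° - 51°) = sin(51°)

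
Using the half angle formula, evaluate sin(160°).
sin(160°) = √((1 - cos 320°)/2) = 0.342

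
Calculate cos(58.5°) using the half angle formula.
cos(58.5°) = √((1 + cos 117°)/2) = 0.5225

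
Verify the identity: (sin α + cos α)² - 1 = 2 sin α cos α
LHS = sin²α + 2 sin α cos α + cos²α - 1 = (sin²α + cos²α) + 2 sin α cos α - 1 = 1 + 2 sin α cos α - 1 = 2 sin α cos α = RHS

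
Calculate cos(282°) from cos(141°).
cos(282°) = cos²141° - sin²141° = 0.2079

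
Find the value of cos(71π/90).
cos(71π/90) = -0.788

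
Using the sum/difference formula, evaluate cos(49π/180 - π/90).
cos(49π/180 - π/90) = cos 49π/180 cos π/90 + sin 49π/180 sin π/90 = 0.682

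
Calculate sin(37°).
sin(37°) = 0.6018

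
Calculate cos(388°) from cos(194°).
cos(388°) = 2cos²194° - 1 = 0.8829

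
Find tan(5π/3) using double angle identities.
tan(5π/3) = 2 tan 5π/6 / (1 - tan²5π/6) = -√3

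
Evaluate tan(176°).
tan(176°) = -0.06993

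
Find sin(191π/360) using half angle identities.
sin(191π/360) = √((1 - cos 191π/180)/2) = 0.9954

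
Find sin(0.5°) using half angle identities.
sin(0.5°) = √((1 - cos 1°)/2) = 0.008727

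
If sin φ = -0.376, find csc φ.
csc φ = 1/sin φ = -2.66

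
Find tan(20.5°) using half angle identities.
tan(20.5°) = sin 41° / (1 + cos 41°) = 0.3739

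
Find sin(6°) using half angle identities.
sin(6°) = √((1 - cos 12°)/2) = 0.1045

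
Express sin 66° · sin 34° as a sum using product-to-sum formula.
sin 66° sin 34° = (1/2)[cos(66°-34°) - cos(66°+34°)]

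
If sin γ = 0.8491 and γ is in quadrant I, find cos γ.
cos γ = 0.5282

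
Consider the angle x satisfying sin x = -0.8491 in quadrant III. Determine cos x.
cos x = ±√(1 - sin²x) = -0.5282 (negative in QIII)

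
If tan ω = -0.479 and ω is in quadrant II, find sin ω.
sin ω = 0.432 (using tan²ω + 1 = sec²ω)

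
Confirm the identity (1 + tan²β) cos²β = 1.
LHS = sec²β · cos²β = (1/cos²β) · cos²β = 1 = RHS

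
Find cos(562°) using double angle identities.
cos(562°) = cos²281° - sin²281° = -0.9272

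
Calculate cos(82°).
cos(82°) = 0.1392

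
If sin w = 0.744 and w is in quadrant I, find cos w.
cos w = 0.6682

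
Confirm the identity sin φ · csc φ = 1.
LHS = sin φ · (1/sin φ) = 1 = RHS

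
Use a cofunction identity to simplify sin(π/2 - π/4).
sin(π/2 - π/4) = cos(π/4)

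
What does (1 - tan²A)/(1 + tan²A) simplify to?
(1 - tan²A)/(1 + tan²A) = cos(2A) (using Double angle)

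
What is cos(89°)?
cos(89°) = 0.01745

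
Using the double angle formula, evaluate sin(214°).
sin(214°) = 2 sin 107° cos 107° = -0.5592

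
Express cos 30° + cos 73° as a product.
cos 30° + cos 73° = 2 cos(51.5°) cos(-21.5°)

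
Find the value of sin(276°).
sin(276°) = -0.9945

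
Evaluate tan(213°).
tan(213°) = 0.6494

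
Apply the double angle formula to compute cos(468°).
cos(468°) = cos²234° - sin²234° = -0.309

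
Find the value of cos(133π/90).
cos(133π/90) = -0.06976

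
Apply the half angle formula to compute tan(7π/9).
tan(7π/9) = sin 14π/9 / (1 + cos 14π/9) = -0.8391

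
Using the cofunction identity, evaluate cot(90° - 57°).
cot(90° - 57°) = tan(57°) = 1.54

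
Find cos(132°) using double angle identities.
cos(132°) = 1 - 2sin²66° = -0.6691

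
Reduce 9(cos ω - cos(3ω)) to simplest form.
9(cos ω - cos(3ω)) = 9(2 sin(2ω) sin ω) (using Sum-to-product)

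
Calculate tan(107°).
tan(107°) = -3.271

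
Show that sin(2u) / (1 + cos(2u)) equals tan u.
LHS = 2 sin u cos u / (2cos²u) = sin u/cos u = tan u = RHS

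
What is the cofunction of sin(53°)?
sin(53°) = cos(90° - 53°) = cos(37°)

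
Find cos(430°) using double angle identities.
cos(430°) = cos²215° - sin²215° = 0.342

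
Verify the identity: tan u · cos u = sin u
LHS = (sin u/cos u) · cos u = sin u = RHS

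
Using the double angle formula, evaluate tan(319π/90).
tan(319π/90) = 2 tan 319π/180 / (1 - tan²319π/180) = -7.115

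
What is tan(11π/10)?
tan(11π/10) = 0.3249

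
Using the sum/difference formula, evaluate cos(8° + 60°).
cos(8° + 60°) = cos 8° cos 60° - sin 8° sin 60° = 0.3746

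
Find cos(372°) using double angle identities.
cos(372°) = cos²186° - sin²186° = 0.9781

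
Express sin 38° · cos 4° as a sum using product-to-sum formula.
sin 38° cos 4° = (1/2)[sin(38°+4°) + sin(38°-4°)]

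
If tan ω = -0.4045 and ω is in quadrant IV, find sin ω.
sin ω = -0.375 (using tan²ω + 1 = sec²ω)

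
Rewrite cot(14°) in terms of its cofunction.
cot(14°) = tan(90° - 14°) = tan(76°)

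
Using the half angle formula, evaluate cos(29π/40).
cos(29π/40) = -√((1 + cos 29π/20)/2) = -0.6494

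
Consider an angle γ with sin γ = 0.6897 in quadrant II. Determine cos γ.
cos γ = ±√(1 - sin²γ) = -0.7241 (negative in QII)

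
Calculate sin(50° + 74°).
sin(50° + 74°) = sin 50° cos 74° + cos 50° sin 74° = 0.829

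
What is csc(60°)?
csc(60°) = 2√3/3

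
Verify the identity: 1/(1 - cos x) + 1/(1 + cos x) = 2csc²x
LHS = [(1 + cos x) + (1 - cos x)] / [(1 - cos x)(1 + cos x)] = 2/(1 - cos²x) = 2/sin²x = 2csc²x = RHS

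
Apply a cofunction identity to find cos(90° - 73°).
cos(90° - 73°) = sin(73°) = 0.9563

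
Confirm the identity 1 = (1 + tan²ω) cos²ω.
RHS = sec²ω · cos²ω = (1/cos²ω) · cos²ω = 1 = LHS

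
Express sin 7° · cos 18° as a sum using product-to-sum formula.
sin 7° cos 18° = (1/2)[sin(7°+18°) + sin(7°-18°)]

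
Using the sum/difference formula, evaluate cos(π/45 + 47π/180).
cos(π/45 + 47π/180) = cos π/45 cos 47π/180 - sin π/45 sin 47π/180 = 0.6293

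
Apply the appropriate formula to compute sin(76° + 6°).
sin(76° + 6°) = sin 76° cos 6° + cos 76° sin 6° = 0.9903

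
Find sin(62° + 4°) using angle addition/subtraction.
sin(62° + 4°) = sin 62° cos 4° + cos 62° sin 4° = 0.9135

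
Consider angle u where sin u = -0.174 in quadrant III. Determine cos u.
cos u = ±√(1 - sin²u) = -0.9847 (negative in QIII)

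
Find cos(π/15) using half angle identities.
cos(π/15) = √((1 + cos 2π/15)/2) = 0.9781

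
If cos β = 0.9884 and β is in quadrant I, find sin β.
sin β = 0.1519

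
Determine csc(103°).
csc(103°) = 1.026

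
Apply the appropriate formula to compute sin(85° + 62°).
sin(85° + 62°) = sin 85° cos 62° + cos 85° sin 62° = 0.5446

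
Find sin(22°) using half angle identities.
sin(22°) = √((1 - cos 44°)/2) = 0.3746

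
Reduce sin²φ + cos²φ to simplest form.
sin²φ + cos²φ = 1 (using Pythagorean identity)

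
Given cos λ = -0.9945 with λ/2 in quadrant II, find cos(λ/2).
cos(λ/2) = ±√((1 + cos λ)/2); negative since λ/2 ∈ QII, so cos(λ/2) = -0.05244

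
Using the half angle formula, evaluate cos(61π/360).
cos(61π/360) = √((1 + cos 61π/180)/2) = 0.8616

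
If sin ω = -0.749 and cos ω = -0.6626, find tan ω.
tan ω = sin ω / cos ω = 1.13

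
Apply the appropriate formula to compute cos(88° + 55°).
cos(88° + 55°) = cos 88° cos 55° - sin 88° sin 55° = -0.7986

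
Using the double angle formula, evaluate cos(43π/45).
cos(43π/45) = cos²43π/90 - sin²43π/90 = -0.9903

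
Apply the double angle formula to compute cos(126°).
cos(126°) = cos²63° - sin²63° = -0.5878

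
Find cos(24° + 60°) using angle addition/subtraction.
cos(24° + 60°) = cos 24° cos 60° - sin 24° sin 60° = 0.1045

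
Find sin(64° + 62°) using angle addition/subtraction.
sin(64° + 62°) = sin 64° cos 62° + cos 64° sin 62° = 0.809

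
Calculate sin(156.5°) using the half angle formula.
sin(156.5°) = √((1 - cos 313°)/2) = 0.3987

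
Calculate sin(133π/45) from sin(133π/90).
sin(133π/45) = 2 sin 133π/90 cos 133π/90 = 0.1392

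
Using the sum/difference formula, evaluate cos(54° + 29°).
cos(54° + 29°) = cos 54° cos 29° - sin 54° sin 29° = 0.1219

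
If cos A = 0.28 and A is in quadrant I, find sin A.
sin A = 0.96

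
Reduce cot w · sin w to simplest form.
cot w · sin w = cos w (using Quotient identity)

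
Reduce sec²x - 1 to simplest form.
sec²x - 1 = tan²x (using Pythagorean identity)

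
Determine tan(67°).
tan(67°) = 2.356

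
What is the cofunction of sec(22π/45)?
sec(22π/45) = csc(π/2 - 22π/45) = csc(π/90)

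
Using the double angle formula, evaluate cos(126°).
cos(126°) = 1 - 2sin²63° = -0.5878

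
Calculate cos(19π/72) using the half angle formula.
cos(19π/72) = √((1 + cos 19π/36)/2) = 0.6756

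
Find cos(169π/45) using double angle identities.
cos(169π/45) = cos²169π/90 - sin²169π/90 = 0.7193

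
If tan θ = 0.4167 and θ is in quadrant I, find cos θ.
cos θ = 0.9231 (using tan²θ + 1 = sec²θ)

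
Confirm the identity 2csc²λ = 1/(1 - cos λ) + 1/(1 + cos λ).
RHS = [(1 + cos λ) + (1 - cos λ)] / [(1 - cos λ)(1 + cos λ)] = 2/(1 - cos²λ) = 2/sin²λ = 2csc²λ = LHS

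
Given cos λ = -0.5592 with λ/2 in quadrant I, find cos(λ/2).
cos(λ/2) = ±√((1 + cos λ)/2); positive since λ/2 ∈ QI, so cos(λ/2) = 0.4695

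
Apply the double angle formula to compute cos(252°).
cos(252°) = cos²126° - sin²126° = -0.309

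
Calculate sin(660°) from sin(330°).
sin(660°) = 2 sin 330° cos 330° = -√3/2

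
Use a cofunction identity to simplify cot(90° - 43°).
cot(90° - 43°) = tan(43°)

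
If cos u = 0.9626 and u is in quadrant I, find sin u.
sin u = 0.2709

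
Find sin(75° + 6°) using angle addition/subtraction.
sin(75° + 6°) = sin 75° cos 6° + cos 75° sin 6° = 0.9877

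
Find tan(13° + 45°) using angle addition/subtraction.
tan(13° + 45°) = (tan 13° + tan 45°)/(1 - tan 13° tan 45°) = 1.6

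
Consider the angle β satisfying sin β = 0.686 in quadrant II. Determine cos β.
cos β = ±√(1 - sin²β) = -0.7276 (negative in QII)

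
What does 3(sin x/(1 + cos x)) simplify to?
3(sin x/(1 + cos x)) = 3(tan(x/2)) (using Half angle)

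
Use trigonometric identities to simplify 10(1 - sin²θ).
10(1 - sin²θ) = 10(cos²θ) (using Pythagorean identity)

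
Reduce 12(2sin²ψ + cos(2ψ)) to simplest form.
12(2sin²ψ + cos(2ψ)) = 12 (using Double angle)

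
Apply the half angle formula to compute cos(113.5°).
cos(113.5°) = -√((1 + cos 227°)/2) = -0.3987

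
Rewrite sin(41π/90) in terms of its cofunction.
sin(41π/90) = cos(π/2 - 41π/90) = cos(2π/45)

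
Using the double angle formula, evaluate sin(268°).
sin(268°) = 2 sin 134° cos 134° = -0.9994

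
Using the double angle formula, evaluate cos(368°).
cos(368°) = cos²184° - sin²184° = 0.9903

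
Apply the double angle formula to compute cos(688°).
cos(688°) = cos²344° - sin²344° = 0.848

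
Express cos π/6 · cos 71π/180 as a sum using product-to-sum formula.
cos π/6 cos 71π/180 = (1/2)[cos(π/6-71π/180) + cos(π/6+71π/180)]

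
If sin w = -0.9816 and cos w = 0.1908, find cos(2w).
cos(2w) = cos²w - sin²w = -0.9271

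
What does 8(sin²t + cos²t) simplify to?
8(sin²t + cos²t) = 8 (using Pythagorean identity)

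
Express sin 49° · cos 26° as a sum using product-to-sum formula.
sin 49° cos 26° = (1/2)[sin(49°+26°) + sin(49°-26°)]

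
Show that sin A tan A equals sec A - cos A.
RHS = 1/cos A - cos A = (1 - cos²A)/cos A = sin²A/cos A = sin A · (sin A/cos A) = sin A tan A = LHS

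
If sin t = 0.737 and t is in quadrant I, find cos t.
cos t = 0.6759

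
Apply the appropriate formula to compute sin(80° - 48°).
sin(80° - 48°) = sin 80° cos 48° - cos 80° sin 48° = 0.5299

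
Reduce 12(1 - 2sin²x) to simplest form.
12(1 - 2sin²x) = 12(cos(2x)) (using Double angle)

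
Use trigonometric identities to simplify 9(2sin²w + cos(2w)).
9(2sin²w + cos(2w)) = 9 (using Double angle)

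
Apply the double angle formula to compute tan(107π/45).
tan(107π/45) = 2 tan 107π/90 / (1 - tan²107π/90) = 2.475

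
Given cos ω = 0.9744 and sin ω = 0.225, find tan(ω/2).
tan(ω/2) = sin ω / (1 + cos ω) = 0.114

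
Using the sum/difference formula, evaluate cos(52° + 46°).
cos(52° + 46°) = cos 52° cos 46° - sin 52° sin 46° = -0.1392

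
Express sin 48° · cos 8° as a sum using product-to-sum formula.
sin 48° cos 8° = (1/2)[sin(48°+8°) + sin(48°-8°)]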